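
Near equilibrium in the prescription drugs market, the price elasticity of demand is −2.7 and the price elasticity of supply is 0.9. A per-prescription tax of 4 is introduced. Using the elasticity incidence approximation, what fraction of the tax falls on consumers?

Incidence ratio: consumers' share ≈ εs / (εs + |εd|) = 0.9 / (0.9 + 2.7) = 0.25.
Supply is the less elastic side, so consumers bear the smaller share.

Consumers' share ≈ 0.25.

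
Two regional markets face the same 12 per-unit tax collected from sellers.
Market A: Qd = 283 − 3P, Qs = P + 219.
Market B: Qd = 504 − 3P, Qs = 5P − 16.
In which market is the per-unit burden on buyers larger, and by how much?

Market A: pre-tax P* = 16, Q* = 235; post-tax Q = 226; per-unit burden on buyers = 3.
Market B: pre-tax P* = 65, Q* = 309; post-tax Q = 286.5; per-unit burden on buyers = 7.5.
Difference: 3 vs 7.5 → market B is larger by 4.5.

Market B, by 4.5.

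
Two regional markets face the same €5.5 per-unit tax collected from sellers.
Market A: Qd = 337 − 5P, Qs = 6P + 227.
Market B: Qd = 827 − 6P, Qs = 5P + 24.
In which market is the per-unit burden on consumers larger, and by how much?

Market A: pre-tax P* = €10, Q* = 287; post-tax Q = 272; per-unit burden on consumers = €3.
Market B: pre-tax P* = €73, Q* = 389; post-tax Q = 374; per-unit burden on consumers = €2.5.
Difference: €3 vs €2.5 → market A is larger by €0.5.

Market A, by €0.5.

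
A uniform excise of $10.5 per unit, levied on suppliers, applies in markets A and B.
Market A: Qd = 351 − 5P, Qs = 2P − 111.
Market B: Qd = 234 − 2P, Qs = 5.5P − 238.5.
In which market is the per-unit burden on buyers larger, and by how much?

Market A: pre-tax P* = $66, Q* = 21; post-tax Q = 6; per-unit burden on buyers = $3.
Market B: pre-tax P* = $63, Q* = 108; post-tax Q = 92.6; per-unit burden on buyers = $7.7.
Difference: $3 vs $7.7 → market B is larger by $4.7.

Market B, by $4.7.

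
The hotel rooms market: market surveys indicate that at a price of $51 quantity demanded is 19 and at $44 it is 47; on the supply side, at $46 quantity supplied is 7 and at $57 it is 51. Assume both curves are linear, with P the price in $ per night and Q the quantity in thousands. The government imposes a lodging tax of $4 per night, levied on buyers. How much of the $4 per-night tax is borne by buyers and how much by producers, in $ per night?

Demand slope: (47 − 19)/(44 − 51) = -4, so Qd = 223 − 4P.
Supply slope: (51 − 7)/(57 − 46) = 4, so Qs = 4P − 177.
Without the tax, 223 − 4P = 4P − 177 gives 8P = 400, so P* = $50 and Q* = 23.
With the tax collected from buyers, demand (in seller-price terms) shifts: Qd = 223 − 4(P + 4).
New equilibrium: buyers pay $52, producers receive $48, Q = 15. (Wedge: Pb − Ps = 4.)
Burden on buyers: $2; on producers: $2. (They sum to $4.)
The less price-elastic side of the market bears the larger share of a per-unit tax.

Buyers bear $2 per night; producers bear $2 per night.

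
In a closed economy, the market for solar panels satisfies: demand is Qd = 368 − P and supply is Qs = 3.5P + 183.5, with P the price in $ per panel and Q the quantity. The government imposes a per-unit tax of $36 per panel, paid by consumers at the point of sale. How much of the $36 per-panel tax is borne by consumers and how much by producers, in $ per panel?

Without the tax, 368 − P = 3.5P + 183.5 gives 4.5P = 184.5, so P* = $41 and Q* = 327.
With the tax collected from consumers, demand (in seller-price terms) shifts: Qd = 368 − (P + 36).
Solving gives Q = 299 with consumers paying $69 and producers receiving $33 (the $36 wedge).
Burden on consumers: $28; on producers: $8. (They sum to $36.)
The less price-elastic side of the market bears the larger share of a per-unit tax.

Consumers bear $28 per panel; producers bear $8 per panel.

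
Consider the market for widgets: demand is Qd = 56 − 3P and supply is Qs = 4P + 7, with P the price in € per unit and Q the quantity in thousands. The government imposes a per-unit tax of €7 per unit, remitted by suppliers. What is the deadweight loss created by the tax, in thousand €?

Deadweight loss = €42 thousand.

Before the tax: set 56 − 3P = 4P + 7 → P* = €7, Q* = 35.
With the tax collected from suppliers, supply shifts: Qs = 4(P − 7) + 7.
New equilibrium: consumers pay €11, suppliers receive €4, Q = 23. (Wedge: Pb − Ps = 7.)
Quantity falls by |ΔQ| = |35 − 23| = 12.
DWL = ½ · t · |ΔQ| = ½ · 7 · 12 = €42.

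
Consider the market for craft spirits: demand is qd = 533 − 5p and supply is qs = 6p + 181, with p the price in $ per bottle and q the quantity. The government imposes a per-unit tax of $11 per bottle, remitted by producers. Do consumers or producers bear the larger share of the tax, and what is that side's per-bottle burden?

Without the tax, 533 − 5p = 6p + 181 gives 11p = 352, so p* = $32 and q* = 373.
With the tax collected from producers, supply shifts: qs = 6(p − 11) + 181.
New equilibrium: consumers pay $38, producers receive $27, q = 343. (Wedge: pb − ps = 11.)
Per-bottle burden: consumers $6, producers $5.
Consumers take the larger share because demand is less price-elastic here (demand slope 5 vs supply slope 6).
The less price-elastic side of the market bears the larger share of a per-unit tax.

Consumers bear the larger share: $6 per bottle.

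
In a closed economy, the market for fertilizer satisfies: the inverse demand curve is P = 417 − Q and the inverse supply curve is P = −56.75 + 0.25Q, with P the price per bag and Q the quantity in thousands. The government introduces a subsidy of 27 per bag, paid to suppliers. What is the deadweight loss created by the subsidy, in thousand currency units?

Rewrite in direct form: Qd = 417 − P and Qs = 4P + 227.
Before the subsidy: set 417 − P = 4P + 227 → P* = 38, Q* = 379.
With a per-unit subsidy paid to suppliers, each receives P + 27 per unit sold, so supply becomes Qs = 4(P + 27) + 227.
New equilibrium: consumers pay 16.4, suppliers receive 43.4, Q = 400.6. (Wedge: Pb − Ps = −27.)
Quantity rises by |ΔQ| = |379 − 400.6| = 21.6.
DWL = ½ · t · |ΔQ| = ½ · 27 · 21.6 = 291.6.

Deadweight loss = 291.6 thousand.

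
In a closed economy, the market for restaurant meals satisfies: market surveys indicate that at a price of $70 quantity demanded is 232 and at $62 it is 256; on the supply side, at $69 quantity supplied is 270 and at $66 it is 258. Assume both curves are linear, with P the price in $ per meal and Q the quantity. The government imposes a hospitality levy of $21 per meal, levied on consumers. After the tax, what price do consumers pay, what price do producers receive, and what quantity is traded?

Consumers pay $76; producers receive $55; quantity = 214.

Demand slope: (256 − 232)/(62 − 70) = -3, so Qd = 442 − 3P.
Supply slope: (258 − 270)/(66 − 69) = 4, so Qs = 4P − 6.
Before the tax: set 442 − 3P = 4P − 6 → P* = $64, Q* = 250.
With the tax collected from consumers, demand (in seller-price terms) shifts: Qd = 442 − 3(P + 21).
Solving gives Q = 214 with consumers paying $76 and producers receiving $55 (the $21 wedge).
The less price-elastic side of the market bears the larger share of a per-unit tax.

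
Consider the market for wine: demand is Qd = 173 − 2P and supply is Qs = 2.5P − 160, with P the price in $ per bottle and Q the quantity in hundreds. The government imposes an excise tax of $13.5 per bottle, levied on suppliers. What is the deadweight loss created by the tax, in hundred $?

Without the tax, 173 − 2P = 2.5P − 160 gives 4.5P = 333, so P* = $74 and Q* = 25.
With the tax collected from suppliers, supply shifts: Qs = 2.5(P − 13.5) − 160.
Solving gives Q = 10 with buyers paying $81.5 and suppliers receiving $68 (the $13.5 wedge).
Quantity falls by |ΔQ| = |25 − 10| = 15.
DWL = ½ · t · |ΔQ| = ½ · 13.5 · 15 = $101.25.

Deadweight loss = $101.25 hundred.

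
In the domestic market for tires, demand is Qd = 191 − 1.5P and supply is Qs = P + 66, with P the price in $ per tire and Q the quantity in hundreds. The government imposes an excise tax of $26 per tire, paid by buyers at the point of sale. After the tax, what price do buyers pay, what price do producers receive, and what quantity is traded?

Before the tax: set 191 − 1.5P = P + 66 → P* = $50, Q* = 116.
With the tax collected from buyers, demand (in seller-price terms) shifts: Qd = 191 − 1.5(P + 26).
Solving gives Q = 100.4 with buyers paying $60.4 and producers receiving $34.4 (the $26 wedge).
The less price-elastic side of the market bears the larger share of a per-unit tax.

Buyers pay $60.4; producers receive $34.4; quantity = 100.4.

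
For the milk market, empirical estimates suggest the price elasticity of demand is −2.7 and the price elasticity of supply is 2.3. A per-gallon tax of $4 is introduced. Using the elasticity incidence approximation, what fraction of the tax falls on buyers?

Buyers' share ≈ 0.46.

Incidence ratio: buyers' share ≈ εs / (εs + |εd|) = 2.3 / (2.3 + 2.7) = 0.46.
Supply is the less elastic side, so buyers bear the smaller share.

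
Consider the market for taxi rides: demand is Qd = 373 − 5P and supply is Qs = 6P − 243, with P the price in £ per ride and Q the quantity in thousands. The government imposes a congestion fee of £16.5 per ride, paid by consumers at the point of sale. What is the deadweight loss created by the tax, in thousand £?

Before the tax: set 373 − 5P = 6P − 243 → P* = £56, Q* = 93.
With the tax collected from consumers, demand (in seller-price terms) shifts: Qd = 373 − 5(P + 16.5).
Solving gives Q = 48 with consumers paying £65 and suppliers receiving £48.5 (the £16.5 wedge).
Quantity falls by |ΔQ| = |93 − 48| = 45.
DWL = ½ · t · |ΔQ| = ½ · 16.5 · 45 = £371.25.

Deadweight loss = £371.25 thousand.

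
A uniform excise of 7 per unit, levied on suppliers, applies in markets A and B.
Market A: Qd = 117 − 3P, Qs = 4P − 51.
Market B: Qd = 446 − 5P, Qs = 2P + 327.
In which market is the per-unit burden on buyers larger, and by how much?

Market A: pre-tax P* = 24, Q* = 45; post-tax Q = 33; per-unit burden on buyers = 4.
Market B: pre-tax P* = 17, Q* = 361; post-tax Q = 351; per-unit burden on buyers = 2.
Difference: 4 vs 2 → market A is larger by 2.

Market A, by 2.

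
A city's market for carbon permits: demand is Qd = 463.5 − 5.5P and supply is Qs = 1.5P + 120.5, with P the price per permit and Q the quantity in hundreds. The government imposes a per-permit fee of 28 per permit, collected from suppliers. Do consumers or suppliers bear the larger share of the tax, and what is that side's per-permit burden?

Suppliers bear the larger share: 22 per permit.

Without the tax, 463.5 − 5.5P = 1.5P + 120.5 gives 7P = 343, so P* = 49 and Q* = 194.
With the tax collected from suppliers, supply shifts: Qs = 1.5(P − 28) + 120.5.
Solving gives Q = 161 with consumers paying 55 and suppliers receiving 27 (the 28 wedge).
Per-permit burden: consumers 6, suppliers 22.
Suppliers take the larger share because supply is less price-elastic here (demand slope 5.5 vs supply slope 1.5).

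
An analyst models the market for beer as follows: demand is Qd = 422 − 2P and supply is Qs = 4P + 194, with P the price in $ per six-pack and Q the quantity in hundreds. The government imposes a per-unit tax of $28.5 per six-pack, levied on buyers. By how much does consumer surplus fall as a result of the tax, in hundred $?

Consumer surplus falls by $6213 hundred.

Without the tax, 422 − 2P = 4P + 194 gives 6P = 228, so P* = $38 and Q* = 346.
With the tax collected from buyers, demand (in seller-price terms) shifts: Qd = 422 − 2(P + 28.5).
Solving gives Q = 308 with buyers paying $57 and sellers receiving $28.5 (the $28.5 wedge).
ΔCS is the trapezoid between Q = 308 and Q = 346 of height $19: ½ · (346 + 308) · 19 = $6213.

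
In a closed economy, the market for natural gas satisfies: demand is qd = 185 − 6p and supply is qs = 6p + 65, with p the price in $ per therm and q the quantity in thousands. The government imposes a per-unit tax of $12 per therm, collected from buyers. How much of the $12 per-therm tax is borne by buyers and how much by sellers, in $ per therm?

Without the tax, 185 − 6p = 6p + 65 gives 12p = 120, so p* = $10 and q* = 125.
With the tax collected from buyers, demand (in seller-price terms) shifts: qd = 185 − 6(p + 12).
Solving gives q = 89 with buyers paying $16 and sellers receiving $4 (the $12 wedge).
Burden on buyers: $6; on sellers: $6. (They sum to $12.)

Buyers bear $6 per therm; sellers bear $6 per therm.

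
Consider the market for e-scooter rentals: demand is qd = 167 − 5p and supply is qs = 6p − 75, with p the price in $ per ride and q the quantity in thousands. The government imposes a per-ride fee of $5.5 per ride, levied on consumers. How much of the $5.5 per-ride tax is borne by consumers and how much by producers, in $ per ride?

Consumers bear $3 per ride; producers bear $2.5 per ride.

Before the tax: set 167 − 5p = 6p − 75 → p* = $22, q* = 57.
With the tax collected from consumers, demand (in seller-price terms) shifts: qd = 167 − 5(p + 5.5).
New equilibrium: consumers pay $25, producers receive $19.5, q = 42. (Wedge: pb − ps = 5.5.)
Burden on consumers: $3; on producers: $2.5. (They sum to $5.5.)
The less price-elastic side of the market bears the larger share of a per-unit tax.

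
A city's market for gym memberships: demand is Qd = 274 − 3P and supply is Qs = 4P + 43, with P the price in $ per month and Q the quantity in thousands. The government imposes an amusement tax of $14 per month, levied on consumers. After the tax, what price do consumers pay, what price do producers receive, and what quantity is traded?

Before the tax: set 274 − 3P = 4P + 43 → P* = $33, Q* = 175.
With the tax collected from consumers, demand (in seller-price terms) shifts: Qd = 274 − 3(P + 14).
Solving gives Q = 151 with consumers paying $41 and producers receiving $27 (the $14 wedge).
The less price-elastic side of the market bears the larger share of a per-unit tax.

Consumers pay $41; producers receive $27; quantity = 151.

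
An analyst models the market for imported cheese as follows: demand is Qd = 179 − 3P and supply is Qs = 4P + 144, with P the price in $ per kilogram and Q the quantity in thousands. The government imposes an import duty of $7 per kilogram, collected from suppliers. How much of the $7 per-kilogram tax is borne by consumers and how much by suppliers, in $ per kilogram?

Before the tax: set 179 − 3P = 4P + 144 → P* = $5, Q* = 164.
With the tax collected from suppliers, supply shifts: Qs = 4(P − 7) + 144.
New equilibrium: consumers pay $9, suppliers receive $2, Q = 152. (Wedge: Pb − Ps = 7.)
Burden on consumers: $4; on suppliers: $3. (They sum to $7.)

Consumers bear $4 per kilogram; suppliers bear $3 per kilogram.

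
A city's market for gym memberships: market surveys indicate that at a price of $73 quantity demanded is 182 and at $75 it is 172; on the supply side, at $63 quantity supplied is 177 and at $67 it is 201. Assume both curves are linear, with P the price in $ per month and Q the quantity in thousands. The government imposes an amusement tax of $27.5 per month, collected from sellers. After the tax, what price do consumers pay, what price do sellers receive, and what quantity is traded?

Consumers pay $83; sellers receive $55.5; quantity = 132.

Demand slope: (172 − 182)/(75 − 73) = -5, so Qd = 547 − 5P.
Supply slope: (201 − 177)/(67 − 63) = 6, so Qs = 6P − 201.
Before the tax: set 547 − 5P = 6P − 201 → P* = $68, Q* = 207.
With the tax collected from sellers, supply shifts: Qs = 6(P − 27.5) − 201.
Solving gives Q = 132 with consumers paying $83 and sellers receiving $55.5 (the $27.5 wedge).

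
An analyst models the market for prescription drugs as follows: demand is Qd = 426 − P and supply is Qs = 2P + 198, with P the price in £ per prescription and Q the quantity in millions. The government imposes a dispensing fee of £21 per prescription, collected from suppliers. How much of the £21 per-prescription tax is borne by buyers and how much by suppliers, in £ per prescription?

Buyers bear £14 per prescription; suppliers bear £7 per prescription.

Without the tax, 426 − P = 2P + 198 gives 3P = 228, so P* = £76 and Q* = 350.
With the tax collected from suppliers, supply shifts: Qs = 2(P − 21) + 198.
New equilibrium: buyers pay £90, suppliers receive £69, Q = 336. (Wedge: Pb − Ps = 21.)
Burden on buyers: £14; on suppliers: £7. (They sum to £21.)
The less price-elastic side of the market bears the larger share of a per-unit tax.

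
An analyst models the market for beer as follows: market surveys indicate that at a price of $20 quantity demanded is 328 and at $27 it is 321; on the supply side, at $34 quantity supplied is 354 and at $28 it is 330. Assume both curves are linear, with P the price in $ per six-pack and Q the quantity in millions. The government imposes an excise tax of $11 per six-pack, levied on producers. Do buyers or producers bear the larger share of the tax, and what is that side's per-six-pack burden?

Buyers bear the larger share: $8.8 per six-pack.

Demand slope: (321 − 328)/(27 − 20) = -1, so Qd = 348 − P.
Supply slope: (330 − 354)/(28 − 34) = 4, so Qs = 4P + 218.
Without the tax, 348 − P = 4P + 218 gives 5P = 130, so P* = $26 and Q* = 322.
With the tax collected from producers, supply shifts: Qs = 4(P − 11) + 218.
New equilibrium: buyers pay $34.8, producers receive $23.8, Q = 313.2. (Wedge: Pb − Ps = 11.)
Per-six-pack burden: buyers $8.8, producers $2.2.
Buyers take the larger share because demand is less price-elastic here (demand slope 1 vs supply slope 4).
The less price-elastic side of the market bears the larger share of a per-unit tax.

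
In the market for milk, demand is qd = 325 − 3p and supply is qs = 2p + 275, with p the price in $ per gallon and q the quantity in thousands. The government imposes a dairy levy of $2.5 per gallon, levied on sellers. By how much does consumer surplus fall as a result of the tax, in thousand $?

Before the tax: set 325 − 3p = 2p + 275 → p* = $10, q* = 295.
With the tax collected from sellers, supply shifts: qs = 2(p − 2.5) + 275.
Solving gives q = 292 with consumers paying $11 and sellers receiving $8.5 (the $2.5 wedge).
ΔCS is the trapezoid between Q = 292 and Q = 295 of height $1: ½ · (295 + 292) · 1 = $293.5.

Consumer surplus falls by $293.5 thousand.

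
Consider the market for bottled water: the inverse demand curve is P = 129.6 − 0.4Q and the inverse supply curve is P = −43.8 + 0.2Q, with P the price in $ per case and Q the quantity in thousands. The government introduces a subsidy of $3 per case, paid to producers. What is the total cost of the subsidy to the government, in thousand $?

Inverting to Q(P) form: Qd = 324 − 2.5P; Qs = 5P + 219.
Before the subsidy: set 324 − 2.5P = 5P + 219 → P* = $14, Q* = 289.
With a per-unit subsidy paid to producers, each receives P + 3 per unit sold, so supply becomes Qs = 5(P + 3) + 219.
Solving gives Q = 294 with consumers paying $12 and producers receiving $15 (the $3 wedge).
Outlay = t · Q = 3 · 294 = $882.

Government outlay = $882 thousand.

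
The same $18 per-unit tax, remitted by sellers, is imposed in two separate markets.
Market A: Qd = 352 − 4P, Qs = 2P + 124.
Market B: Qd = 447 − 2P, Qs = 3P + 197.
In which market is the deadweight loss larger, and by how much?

Market A, by $21.6.

Market A: pre-tax P* = $38, Q* = 200; post-tax Q = 176; deadweight loss = $216.
Market B: pre-tax P* = $50, Q* = 347; post-tax Q = 325.4; deadweight loss = $194.4.
Difference: $216 vs $194.4 → market A is larger by $21.6.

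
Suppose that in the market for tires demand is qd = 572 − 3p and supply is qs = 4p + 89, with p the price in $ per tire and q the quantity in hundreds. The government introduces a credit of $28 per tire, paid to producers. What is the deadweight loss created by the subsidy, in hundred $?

Deadweight loss = $672 hundred.

Before the subsidy: set 572 − 3p = 4p + 89 → p* = $69, q* = 365.
With a per-unit subsidy paid to producers, each receives p + 28 per unit sold, so supply becomes qs = 4(p + 28) + 89.
New equilibrium: consumers pay $53, producers receive $81, q = 413. (Wedge: pb − ps = −28.)
Quantity rises by |ΔQ| = |365 − 413| = 48.
DWL = ½ · t · |ΔQ| = ½ · 28 · 48 = $672.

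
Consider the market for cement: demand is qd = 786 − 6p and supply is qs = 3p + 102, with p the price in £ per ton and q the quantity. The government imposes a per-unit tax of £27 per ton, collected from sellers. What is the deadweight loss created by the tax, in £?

Before the tax: set 786 − 6p = 3p + 102 → p* = £76, q* = 330.
With the tax collected from sellers, supply shifts: qs = 3(p − 27) + 102.
Solving gives q = 276 with buyers paying £85 and sellers receiving £58 (the £27 wedge).
Quantity falls by |ΔQ| = |330 − 276| = 54.
DWL = ½ · t · |ΔQ| = ½ · 27 · 54 = £729.

Deadweight loss = £729.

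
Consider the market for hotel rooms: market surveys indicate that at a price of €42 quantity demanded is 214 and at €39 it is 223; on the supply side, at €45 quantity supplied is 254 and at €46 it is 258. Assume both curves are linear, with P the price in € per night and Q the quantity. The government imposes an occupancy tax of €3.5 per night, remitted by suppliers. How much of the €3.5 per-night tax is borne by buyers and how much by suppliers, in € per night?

Buyers bear €2 per night; suppliers bear €1.5 per night.

Demand slope: (223 − 214)/(39 − 42) = -3, so Qd = 340 − 3P.
Supply slope: (258 − 254)/(46 − 45) = 4, so Qs = 4P + 74.
Before the tax: set 340 − 3P = 4P + 74 → P* = €38, Q* = 226.
With the tax collected from suppliers, supply shifts: Qs = 4(P − 3.5) + 74.
Solving gives Q = 220 with buyers paying €40 and suppliers receiving €36.5 (the €3.5 wedge).
Burden on buyers: €2; on suppliers: €1.5. (They sum to €3.5.)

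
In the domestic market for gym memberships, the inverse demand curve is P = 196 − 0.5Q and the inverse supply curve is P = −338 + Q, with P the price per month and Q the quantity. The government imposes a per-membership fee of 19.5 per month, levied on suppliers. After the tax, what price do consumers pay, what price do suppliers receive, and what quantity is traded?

Consumers pay 24.5; suppliers receive 5; quantity = 343.

Rewrite in direct form: Qd = 392 − 2P and Qs = P + 338.
Before the tax: set 392 − 2P = P + 338 → P* = 18, Q* = 356.
With the tax collected from suppliers, supply shifts: Qs = (P − 19.5) + 338.
New equilibrium: consumers pay 24.5, suppliers receive 5, Q = 343. (Wedge: Pb − Ps = 19.5.)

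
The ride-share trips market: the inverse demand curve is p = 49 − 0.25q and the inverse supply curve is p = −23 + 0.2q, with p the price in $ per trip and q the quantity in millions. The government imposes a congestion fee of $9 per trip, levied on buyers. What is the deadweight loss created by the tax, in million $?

Deadweight loss = $90 million.

Inverting to q(p) form: qd = 196 − 4p; qs = 5p + 115.
Before the tax: set 196 − 4p = 5p + 115 → p* = $9, q* = 160.
With the tax collected from buyers, demand (in seller-price terms) shifts: qd = 196 − 4(p + 9).
Solving gives q = 140 with buyers paying $14 and producers receiving $5 (the $9 wedge).
Quantity falls by |ΔQ| = |160 − 140| = 20.
DWL = ½ · t · |ΔQ| = ½ · 9 · 20 = $90.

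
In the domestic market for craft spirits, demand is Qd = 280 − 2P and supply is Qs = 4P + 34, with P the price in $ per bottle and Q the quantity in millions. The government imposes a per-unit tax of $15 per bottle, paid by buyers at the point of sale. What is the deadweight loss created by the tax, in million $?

Without the tax, 280 − 2P = 4P + 34 gives 6P = 246, so P* = $41 and Q* = 198.
With the tax collected from buyers, demand (in seller-price terms) shifts: Qd = 280 − 2(P + 15).
Solving gives Q = 178 with buyers paying $51 and producers receiving $36 (the $15 wedge).
Quantity falls by |ΔQ| = |198 − 178| = 20.
DWL = ½ · t · |ΔQ| = ½ · 15 · 20 = $150.

Deadweight loss = $150 million.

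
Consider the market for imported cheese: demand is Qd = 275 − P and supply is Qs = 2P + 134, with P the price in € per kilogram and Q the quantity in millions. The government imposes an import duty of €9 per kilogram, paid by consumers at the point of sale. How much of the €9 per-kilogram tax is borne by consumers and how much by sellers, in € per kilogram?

Consumers bear €6 per kilogram; sellers bear €3 per kilogram.

Without the tax, 275 − P = 2P + 134 gives 3P = 141, so P* = €47 and Q* = 228.
With the tax collected from consumers, demand (in seller-price terms) shifts: Qd = 275 − (P + 9).
New equilibrium: consumers pay €53, sellers receive €44, Q = 222. (Wedge: Pb − Ps = 9.)
Burden on consumers: €6; on sellers: €3. (They sum to €9.)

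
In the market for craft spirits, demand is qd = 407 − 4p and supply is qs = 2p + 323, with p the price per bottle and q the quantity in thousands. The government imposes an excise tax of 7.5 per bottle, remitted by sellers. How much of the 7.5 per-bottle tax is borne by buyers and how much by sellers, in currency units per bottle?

Buyers bear 2.5 per bottle; sellers bear 5 per bottle.

Before the tax: set 407 − 4p = 2p + 323 → p* = 14, q* = 351.
With the tax collected from sellers, supply shifts: qs = 2(p − 7.5) + 323.
Solving gives q = 341 with buyers paying 16.5 and sellers receiving 9 (the 7.5 wedge).
Burden on buyers: 2.5; on sellers: 5. (They sum to 7.5.)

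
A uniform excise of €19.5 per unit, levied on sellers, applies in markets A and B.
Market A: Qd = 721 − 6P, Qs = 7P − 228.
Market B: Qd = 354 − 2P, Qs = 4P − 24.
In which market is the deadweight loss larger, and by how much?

Market A, by €360.75.

Market A: pre-tax P* = €73, Q* = 283; post-tax Q = 220; deadweight loss = €614.25.
Market B: pre-tax P* = €63, Q* = 228; post-tax Q = 202; deadweight loss = €253.5.
Difference: €614.25 vs €253.5 → market A is larger by €360.75.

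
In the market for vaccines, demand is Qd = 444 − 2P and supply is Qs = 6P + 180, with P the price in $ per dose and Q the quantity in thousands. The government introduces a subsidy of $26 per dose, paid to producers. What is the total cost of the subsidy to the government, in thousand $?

Government outlay = $10842 thousand.

Before the subsidy: set 444 − 2P = 6P + 180 → P* = $33, Q* = 378.
With a per-unit subsidy paid to producers, each receives P + 26 per unit sold, so supply becomes Qs = 6(P + 26) + 180.
New equilibrium: consumers pay $13.5, producers receive $39.5, Q = 417. (Wedge: Pb − Ps = −26.)
Outlay = t · Q = 26 · 417 = $10842.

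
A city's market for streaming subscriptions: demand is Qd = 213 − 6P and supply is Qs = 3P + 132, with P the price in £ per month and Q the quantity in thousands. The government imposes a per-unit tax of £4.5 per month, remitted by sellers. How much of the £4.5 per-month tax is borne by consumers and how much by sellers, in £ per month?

Before the tax: set 213 − 6P = 3P + 132 → P* = £9, Q* = 159.
With the tax collected from sellers, supply shifts: Qs = 3(P − 4.5) + 132.
New equilibrium: consumers pay £10.5, sellers receive £6, Q = 150. (Wedge: Pb − Ps = 4.5.)
Burden on consumers: £1.5; on sellers: £3. (They sum to £4.5.)
The less price-elastic side of the market bears the larger share of a per-unit tax.

Consumers bear £1.5 per month; sellers bear £3 per month.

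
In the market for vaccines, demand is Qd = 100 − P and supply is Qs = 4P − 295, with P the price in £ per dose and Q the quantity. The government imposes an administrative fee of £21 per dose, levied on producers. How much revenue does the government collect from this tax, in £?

Without the tax, 100 − P = 4P − 295 gives 5P = 395, so P* = £79 and Q* = 21.
With the tax collected from producers, supply shifts: Qs = 4(P − 21) − 295.
New equilibrium: buyers pay £95.8, producers receive £74.8, Q = 4.2. (Wedge: Pb − Ps = 21.)
Revenue = t · Q = 21 · 4.2 = £88.2.

Tax revenue = £88.2.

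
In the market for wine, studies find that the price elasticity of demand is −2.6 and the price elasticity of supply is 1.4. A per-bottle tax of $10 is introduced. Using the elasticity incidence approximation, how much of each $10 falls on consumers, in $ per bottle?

Incidence ratio: consumers' share ≈ εs / (εs + |εd|) = 1.4 / (1.4 + 2.6) = 0.35.
So consumers bear ≈ 0.35 × $10 = $3.5; producers bear $6.5.

Consumers bear ≈ $3.5 per bottle.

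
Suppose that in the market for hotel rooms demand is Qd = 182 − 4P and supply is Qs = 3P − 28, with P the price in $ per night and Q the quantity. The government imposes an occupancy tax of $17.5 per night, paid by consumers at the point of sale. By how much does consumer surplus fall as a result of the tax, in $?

Consumer surplus falls by $352.5.

Before the tax: set 182 − 4P = 3P − 28 → P* = $30, Q* = 62.
With the tax collected from consumers, demand (in seller-price terms) shifts: Qd = 182 − 4(P + 17.5).
New equilibrium: consumers pay $37.5, sellers receive $20, Q = 32. (Wedge: Pb − Ps = 17.5.)
ΔCS is the trapezoid between Q = 32 and Q = 62 of height $7.5: ½ · (62 + 32) · 7.5 = $352.5.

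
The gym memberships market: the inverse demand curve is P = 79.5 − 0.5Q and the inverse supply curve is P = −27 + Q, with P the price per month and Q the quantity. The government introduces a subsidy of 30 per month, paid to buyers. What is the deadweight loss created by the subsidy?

Deadweight loss = 300.

Rewrite in direct form: Qd = 159 − 2P and Qs = P + 27.
Before the subsidy: set 159 − 2P = P + 27 → P* = 44, Q* = 71.
With a per-unit subsidy paid to buyers, each effectively pays P − 30, so demand becomes Qd = 159 − 2(P − 30).
New equilibrium: buyers pay 34, sellers receive 64, Q = 91. (Wedge: Pb − Ps = −30.)
Quantity rises by |ΔQ| = |71 − 91| = 20.
DWL = ½ · t · |ΔQ| = ½ · 30 · 20 = 300.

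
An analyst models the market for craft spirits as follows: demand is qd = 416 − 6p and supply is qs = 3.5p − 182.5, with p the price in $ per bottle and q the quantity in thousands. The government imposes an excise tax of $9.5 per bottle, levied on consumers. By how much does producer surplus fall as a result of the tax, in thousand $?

Without the tax, 416 − 6p = 3.5p − 182.5 gives 9.5p = 598.5, so p* = $63 and q* = 38.
With the tax collected from consumers, demand (in seller-price terms) shifts: qd = 416 − 6(p + 9.5).
Solving gives q = 17 with consumers paying $66.5 and suppliers receiving $57 (the $9.5 wedge).
ΔPS is the trapezoid between Q = 17 and Q = 38 of height $6: ½ · (38 + 17) · 6 = $165.

Producer surplus falls by $165 thousand.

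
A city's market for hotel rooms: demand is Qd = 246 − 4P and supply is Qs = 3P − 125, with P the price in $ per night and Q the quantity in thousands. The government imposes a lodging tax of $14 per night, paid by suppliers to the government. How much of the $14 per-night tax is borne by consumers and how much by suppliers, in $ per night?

Without the tax, 246 − 4P = 3P − 125 gives 7P = 371, so P* = $53 and Q* = 34.
With the tax collected from suppliers, supply shifts: Qs = 3(P − 14) − 125.
New equilibrium: consumers pay $59, suppliers receive $45, Q = 10. (Wedge: Pb − Ps = 14.)
Burden on consumers: $6; on suppliers: $8. (They sum to $14.)

Consumers bear $6 per night; suppliers bear $8 per night.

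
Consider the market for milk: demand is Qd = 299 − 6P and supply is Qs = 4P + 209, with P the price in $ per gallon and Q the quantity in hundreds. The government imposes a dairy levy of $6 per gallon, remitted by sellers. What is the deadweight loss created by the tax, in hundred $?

Deadweight loss = $43.2 hundred.

Without the tax, 299 − 6P = 4P + 209 gives 10P = 90, so P* = $9 and Q* = 245.
With the tax collected from sellers, supply shifts: Qs = 4(P − 6) + 209.
New equilibrium: consumers pay $11.4, sellers receive $5.4, Q = 230.6. (Wedge: Pb − Ps = 6.)
Quantity falls by |ΔQ| = |245 − 230.6| = 14.4.
DWL = ½ · t · |ΔQ| = ½ · 6 · 14.4 = $43.2.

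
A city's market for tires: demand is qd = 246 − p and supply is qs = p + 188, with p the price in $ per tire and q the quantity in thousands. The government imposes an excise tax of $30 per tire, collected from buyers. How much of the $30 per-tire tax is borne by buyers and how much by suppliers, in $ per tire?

Before the tax: set 246 − p = p + 188 → p* = $29, q* = 217.
With the tax collected from buyers, demand (in seller-price terms) shifts: qd = 246 − (p + 30).
Solving gives q = 202 with buyers paying $44 and suppliers receiving $14 (the $30 wedge).
Burden on buyers: $15; on suppliers: $15. (They sum to $30.)
The less price-elastic side of the market bears the larger share of a per-unit tax.

Buyers bear $15 per tire; suppliers bear $15 per tire.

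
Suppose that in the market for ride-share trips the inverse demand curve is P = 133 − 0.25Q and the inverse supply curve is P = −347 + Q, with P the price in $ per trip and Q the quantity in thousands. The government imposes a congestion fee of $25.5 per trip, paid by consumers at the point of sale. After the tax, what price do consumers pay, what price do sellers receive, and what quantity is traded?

Rewrite in direct form: Qd = 532 − 4P and Qs = P + 347.
Without the tax, 532 − 4P = P + 347 gives 5P = 185, so P* = $37 and Q* = 384.
With the tax collected from consumers, demand (in seller-price terms) shifts: Qd = 532 − 4(P + 25.5).
Solving gives Q = 363.6 with consumers paying $42.1 and sellers receiving $16.6 (the $25.5 wedge).

Consumers pay $42.1; sellers receive $16.6; quantity = 363.6.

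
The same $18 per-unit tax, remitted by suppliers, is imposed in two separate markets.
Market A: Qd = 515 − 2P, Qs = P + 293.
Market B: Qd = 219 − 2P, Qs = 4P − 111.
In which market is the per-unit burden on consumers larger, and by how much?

Market A: pre-tax P* = $74, Q* = 367; post-tax Q = 355; per-unit burden on consumers = $6.
Market B: pre-tax P* = $55, Q* = 109; post-tax Q = 85; per-unit burden on consumers = $12.
Difference: $6 vs $12 → market B is larger by $6.

Market B, by $6.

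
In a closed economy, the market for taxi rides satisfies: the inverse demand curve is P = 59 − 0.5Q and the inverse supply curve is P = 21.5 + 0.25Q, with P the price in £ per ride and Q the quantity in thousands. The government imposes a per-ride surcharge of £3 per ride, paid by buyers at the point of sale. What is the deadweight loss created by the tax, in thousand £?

Rewrite in direct form: Qd = 118 − 2P and Qs = 4P − 86.
Without the tax, 118 − 2P = 4P − 86 gives 6P = 204, so P* = £34 and Q* = 50.
With the tax collected from buyers, demand (in seller-price terms) shifts: Qd = 118 − 2(P + 3).
Solving gives Q = 46 with buyers paying £36 and sellers receiving £33 (the £3 wedge).
Quantity falls by |ΔQ| = |50 − 46| = 4.
DWL = ½ · t · |ΔQ| = ½ · 3 · 4 = £6.

Deadweight loss = £6 thousand.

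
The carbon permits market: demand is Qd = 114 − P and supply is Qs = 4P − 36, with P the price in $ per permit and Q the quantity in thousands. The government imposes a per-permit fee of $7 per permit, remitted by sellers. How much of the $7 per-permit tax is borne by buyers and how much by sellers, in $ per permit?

Buyers bear $5.6 per permit; sellers bear $1.4 per permit.

Without the tax, 114 − P = 4P − 36 gives 5P = 150, so P* = $30 and Q* = 84.
With the tax collected from sellers, supply shifts: Qs = 4(P − 7) − 36.
New equilibrium: buyers pay $35.6, sellers receive $28.6, Q = 78.4. (Wedge: Pb − Ps = 7.)
Burden on buyers: $5.6; on sellers: $1.4. (They sum to $7.)
The less price-elastic side of the market bears the larger share of a per-unit tax.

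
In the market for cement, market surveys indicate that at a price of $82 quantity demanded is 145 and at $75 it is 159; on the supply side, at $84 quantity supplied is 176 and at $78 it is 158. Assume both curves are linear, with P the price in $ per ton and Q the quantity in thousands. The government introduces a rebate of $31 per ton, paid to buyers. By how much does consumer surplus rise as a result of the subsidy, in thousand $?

Consumer surplus rises by $3228.96 thousand.

Demand slope: (159 − 145)/(75 − 82) = -2, so Qd = 309 − 2P.
Supply slope: (158 − 176)/(78 − 84) = 3, so Qs = 3P − 76.
Before the subsidy: set 309 − 2P = 3P − 76 → P* = $77, Q* = 155.
With a per-unit subsidy paid to buyers, each effectively pays P − 31, so demand becomes Qd = 309 − 2(P − 31).
Solving gives Q = 192.2 with buyers paying $58.4 and producers receiving $89.4 (the $31 wedge).
ΔCS is the trapezoid between Q = 192.2 and Q = 155 of height $18.6: ½ · (155 + 192.2) · 18.6 = $3228.96.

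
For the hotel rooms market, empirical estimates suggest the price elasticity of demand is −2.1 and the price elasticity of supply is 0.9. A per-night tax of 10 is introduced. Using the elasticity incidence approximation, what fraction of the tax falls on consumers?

Consumers' share ≈ 0.3.

Incidence ratio: consumers' share ≈ εs / (εs + |εd|) = 0.9 / (0.9 + 2.1) = 0.3.
Supply is the less elastic side, so consumers bear the smaller share.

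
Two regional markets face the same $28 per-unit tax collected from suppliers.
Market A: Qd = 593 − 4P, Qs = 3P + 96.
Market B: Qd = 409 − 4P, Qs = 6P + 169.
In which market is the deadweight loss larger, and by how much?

Market A: pre-tax P* = $71, Q* = 309; post-tax Q = 261; deadweight loss = $672.
Market B: pre-tax P* = $24, Q* = 313; post-tax Q = 245.8; deadweight loss = $940.8.
Difference: $672 vs $940.8 → market B is larger by $268.8.

Market B, by $268.8.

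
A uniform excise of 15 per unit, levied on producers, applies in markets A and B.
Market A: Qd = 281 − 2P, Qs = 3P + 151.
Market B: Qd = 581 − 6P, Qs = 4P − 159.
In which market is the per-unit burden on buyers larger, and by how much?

Market A: pre-tax P* = 26, Q* = 229; post-tax Q = 211; per-unit burden on buyers = 9.
Market B: pre-tax P* = 74, Q* = 137; post-tax Q = 101; per-unit burden on buyers = 6.
Difference: 9 vs 6 → market A is larger by 3.

Market A, by 3.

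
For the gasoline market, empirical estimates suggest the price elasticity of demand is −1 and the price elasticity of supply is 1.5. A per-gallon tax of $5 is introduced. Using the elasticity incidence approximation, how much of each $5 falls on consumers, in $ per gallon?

Incidence ratio: consumers' share ≈ εs / (εs + |εd|) = 1.5 / (1.5 + 1) = 0.6.
So consumers bear ≈ 0.6 × $5 = $3; sellers bear $2.

Consumers bear ≈ $3 per gallon.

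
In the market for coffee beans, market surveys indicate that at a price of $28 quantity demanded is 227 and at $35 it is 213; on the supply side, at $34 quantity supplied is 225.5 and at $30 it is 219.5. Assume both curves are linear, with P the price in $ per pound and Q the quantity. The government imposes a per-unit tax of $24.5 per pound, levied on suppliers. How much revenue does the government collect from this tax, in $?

Demand slope: (213 − 227)/(35 − 28) = -2, so Qd = 283 − 2P.
Supply slope: (219.5 − 225.5)/(30 − 34) = 1.5, so Qs = 1.5P + 174.5.
Before the tax: set 283 − 2P = 1.5P + 174.5 → P* = $31, Q* = 221.
With the tax collected from suppliers, supply shifts: Qs = 1.5(P − 24.5) + 174.5.
New equilibrium: buyers pay $41.5, suppliers receive $17, Q = 200. (Wedge: Pb − Ps = 24.5.)
Revenue = t · Q = 24.5 · 200 = $4900.

Tax revenue = $4900.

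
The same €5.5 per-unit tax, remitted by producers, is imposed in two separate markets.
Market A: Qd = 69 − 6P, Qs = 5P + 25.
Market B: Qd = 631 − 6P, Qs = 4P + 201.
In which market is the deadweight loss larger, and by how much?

Market A: pre-tax P* = €4, Q* = 45; post-tax Q = 30; deadweight loss = €41.25.
Market B: pre-tax P* = €43, Q* = 373; post-tax Q = 359.8; deadweight loss = €36.3.
Difference: €41.25 vs €36.3 → market A is larger by €4.95.

Market A, by €4.95.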